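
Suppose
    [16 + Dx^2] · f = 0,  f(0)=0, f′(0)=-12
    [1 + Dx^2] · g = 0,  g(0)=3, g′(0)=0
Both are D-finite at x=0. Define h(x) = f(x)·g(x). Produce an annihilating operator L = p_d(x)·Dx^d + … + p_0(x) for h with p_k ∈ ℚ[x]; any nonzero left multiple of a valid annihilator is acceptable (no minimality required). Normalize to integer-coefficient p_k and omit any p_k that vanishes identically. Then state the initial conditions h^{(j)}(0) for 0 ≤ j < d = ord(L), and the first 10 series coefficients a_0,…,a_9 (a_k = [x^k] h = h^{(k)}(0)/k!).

L = 225 + 34·Dx^2 + Dx^4  (order 4).
h: a_k = 0, -36, 0, 114, 0, -1263/10, 0, 10039/140, 0, -246601/10080, …
ICs: h(0) = 0, h′(0) = -36, h′′(0) = 0, h′′′(0) = 684.

f: a_k = 0, -12, 0, 32, 0, -128/5, 0, 1024/105, 0, -2048/945, …
g: a_k = 3, 0, -3/2, 0, 1/8, 0, -1/240, 0, 1/13440, 0, …
Product ⇒ symmetric product L₀, ord ≤ 4.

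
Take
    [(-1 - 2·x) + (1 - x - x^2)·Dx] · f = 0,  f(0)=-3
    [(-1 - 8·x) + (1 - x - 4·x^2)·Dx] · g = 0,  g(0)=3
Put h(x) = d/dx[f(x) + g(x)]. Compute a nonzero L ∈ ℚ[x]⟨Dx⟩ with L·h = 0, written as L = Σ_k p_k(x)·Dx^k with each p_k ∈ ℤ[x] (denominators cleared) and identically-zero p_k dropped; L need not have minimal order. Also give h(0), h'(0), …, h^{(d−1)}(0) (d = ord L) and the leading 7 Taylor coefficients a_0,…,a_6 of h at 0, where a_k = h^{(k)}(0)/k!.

L = (-6 - 216·x - 240·x^2 - 984·x^3 - 1554·x^4 - 1440·x^5 + 576·x^6) + (6 + 54·x + 66·x^2 + 144·x^3 - 177·x^4 - 1506·x^5 - 672·x^6 + 384·x^7)·Dx + (-1 + 2·x - 11·x^2 - 2·x^3 + 122·x^4 + 9·x^5 - 243·x^6 - 48·x^7 + 48·x^8)·Dx^2  (order 2).
h: a_k = 0, 18, 54, 288, 855, 3024, 8820, …
ICs: h(0) = 0, h′(0) = 18.

f: a_k = -3, -3, -6, -9, -15, -24, -39, …
g: a_k = 3, 3, 15, 27, 87, 195, 543, …
h₀=f+g: left-lcm gives L₀, ord ≤ 2.
h=h₀': d/dx-closure on L₀ ⇒ L.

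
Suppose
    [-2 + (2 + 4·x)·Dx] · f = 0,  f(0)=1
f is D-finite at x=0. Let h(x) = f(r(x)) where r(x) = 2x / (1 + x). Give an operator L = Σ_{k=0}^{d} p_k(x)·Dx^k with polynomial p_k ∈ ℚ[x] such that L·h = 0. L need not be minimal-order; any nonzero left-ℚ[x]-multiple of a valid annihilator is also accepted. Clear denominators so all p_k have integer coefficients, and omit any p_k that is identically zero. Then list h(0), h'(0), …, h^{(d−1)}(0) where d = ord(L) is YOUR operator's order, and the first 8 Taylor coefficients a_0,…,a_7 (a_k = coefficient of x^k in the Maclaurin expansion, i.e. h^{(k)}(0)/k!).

f: a_k = 1, 1, -1/2, 1/2, -5/8, 7/8, -21/16, 33/16, …
Change of var in L_f (x↦r) gives L₀.
L = -2 + (1 + 6·x + 5·x^2)·Dx  (order 1).
h: a_k = 1, 2, -4, 10, -30, 102, -376, 1462, …
ICs: h(0) = 1.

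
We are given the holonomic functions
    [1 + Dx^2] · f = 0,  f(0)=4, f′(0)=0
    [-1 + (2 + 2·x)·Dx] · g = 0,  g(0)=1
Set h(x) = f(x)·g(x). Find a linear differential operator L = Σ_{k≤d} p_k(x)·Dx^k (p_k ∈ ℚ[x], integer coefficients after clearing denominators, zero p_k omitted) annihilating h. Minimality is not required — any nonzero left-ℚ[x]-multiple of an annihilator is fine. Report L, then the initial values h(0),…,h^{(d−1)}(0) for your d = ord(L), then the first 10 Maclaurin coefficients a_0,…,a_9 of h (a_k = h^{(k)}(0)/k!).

f: a_k = 4, 0, -2, 0, 1/6, 0, -1/180, 0, 1/10080, 0, …
g: a_k = 1, 1/2, -1/8, 1/16, -5/128, 7/256, -21/1024, 33/2048, -429/32768, 715/65536, …
Sym-product of L_f,L_g gives L₀ (≤ ord 2).
L = (7 + 8·x + 4·x^2) + (-4 - 4·x)·Dx + (4 + 8·x + 4·x^2)·Dx^2  (order 2).
h: a_k = 4, 2, -5/2, -3/4, 25/96, 13/192, -349/11520, 401/23040, -44047/2580480, 26963/1720320, …
ICs: h(0) = 4, h′(0) = 2.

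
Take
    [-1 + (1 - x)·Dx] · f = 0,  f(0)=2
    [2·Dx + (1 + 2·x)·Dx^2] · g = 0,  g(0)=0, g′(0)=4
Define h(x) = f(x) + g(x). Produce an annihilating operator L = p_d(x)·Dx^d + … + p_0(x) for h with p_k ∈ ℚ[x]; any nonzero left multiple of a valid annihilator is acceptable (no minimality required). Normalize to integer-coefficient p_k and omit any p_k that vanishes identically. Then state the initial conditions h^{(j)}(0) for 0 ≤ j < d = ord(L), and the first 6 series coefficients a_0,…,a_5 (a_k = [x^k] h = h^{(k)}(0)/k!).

f: a_k = 2, 2, 2, 2, 2, 2, …
g: a_k = 0, 4, -4, 16/3, -8, 64/5, …
h₀=f+g: left-lcm gives L₀, ord ≤ 3.
L = (14 + 4·x)·Dx + (-1 + 20·x + 8·x^2)·Dx^2 + (-2 - 3·x + 3·x^2 + 2·x^3)·Dx^3  (order 3).
h: a_k = 2, 6, -2, 22/3, -6, 74/5, …
ICs: h(0) = 2, h′(0) = 6, h′′(0) = -4.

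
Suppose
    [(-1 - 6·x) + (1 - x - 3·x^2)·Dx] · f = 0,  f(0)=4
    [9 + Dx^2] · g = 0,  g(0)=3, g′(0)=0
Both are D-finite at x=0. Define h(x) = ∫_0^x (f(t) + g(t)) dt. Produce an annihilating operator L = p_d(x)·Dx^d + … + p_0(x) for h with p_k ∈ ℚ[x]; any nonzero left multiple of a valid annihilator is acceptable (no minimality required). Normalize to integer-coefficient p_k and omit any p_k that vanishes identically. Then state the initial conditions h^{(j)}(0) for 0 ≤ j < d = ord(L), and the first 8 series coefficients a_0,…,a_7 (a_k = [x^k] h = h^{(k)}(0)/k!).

f: a_k = 4, 4, 16, 28, 76, 160, 388, 868, …
g: a_k = 3, 0, -27/2, 0, 81/8, 0, -243/80, 0, …
Sum ⇒ L₀ = lclm(L_f,L_g) in ℚ(x)⟨Dx⟩.
Integrate: L := L₀·Dx.
L = (459 + 2916·x + 1539·x^2 + 3888·x^3 + 3645·x^4 + 4374·x^5)·Dx + (-153 + 153·x + 378·x^2 - 405·x^3 + 2187·x^5 + 2187·x^6)·Dx^2 + (51 + 324·x + 171·x^2 + 432·x^3 + 405·x^4 + 486·x^5)·Dx^3 + (-17 + 17·x + 42·x^2 - 45·x^3 + 243·x^5 + 243·x^6)·Dx^4  (order 4).
h: a_k = 0, 7, 2, 5/6, 7, 689/40, 80/3, 30797/560, …
ICs: h(0) = 0, h′(0) = 7, h′′(0) = 4, h′′′(0) = 5.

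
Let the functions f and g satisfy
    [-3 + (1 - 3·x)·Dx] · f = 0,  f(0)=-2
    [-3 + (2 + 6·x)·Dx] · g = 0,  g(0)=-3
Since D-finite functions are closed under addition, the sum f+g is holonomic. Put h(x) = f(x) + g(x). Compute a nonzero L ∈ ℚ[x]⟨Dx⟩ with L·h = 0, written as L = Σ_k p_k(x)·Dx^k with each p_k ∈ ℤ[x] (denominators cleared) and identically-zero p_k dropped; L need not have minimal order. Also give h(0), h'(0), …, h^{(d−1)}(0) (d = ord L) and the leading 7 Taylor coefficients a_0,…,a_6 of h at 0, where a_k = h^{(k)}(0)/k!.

f: a_k = -2, -6, -18, -54, -162, -486, -1458, …
g: a_k = -3, -9/2, 27/8, -81/16, 1215/128, -5103/256, 45927/1024, …
L₀ := lclm(L_f,L_g); ord L₀ ≤ 1+1.
L = (-45 - 81·x) + (27 + 126·x + 243·x^2)·Dx + (-2 - 18·x + 18·x^2 + 162·x^3)·Dx^2  (order 2).
h: a_k = -5, -21/2, -117/8, -945/16, -19521/128, -129519/256, -1447065/1024, …
ICs: h(0) = -5, h′(0) = -21/2.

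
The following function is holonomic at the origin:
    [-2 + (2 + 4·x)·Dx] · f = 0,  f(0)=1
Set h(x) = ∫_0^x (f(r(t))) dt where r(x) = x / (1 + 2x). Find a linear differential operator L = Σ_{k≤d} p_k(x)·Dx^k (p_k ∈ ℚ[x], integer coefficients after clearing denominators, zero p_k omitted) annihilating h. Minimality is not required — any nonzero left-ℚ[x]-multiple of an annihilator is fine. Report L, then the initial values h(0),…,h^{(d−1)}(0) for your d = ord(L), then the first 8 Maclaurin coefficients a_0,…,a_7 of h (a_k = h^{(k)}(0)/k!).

f: a_k = 1, 1, -1/2, 1/2, -5/8, 7/8, -21/16, 33/16, …
h₀=f(r): pull back L_f along r ⇒ L₀.
∫: right-multiply L₀ by Dx.
L = -Dx + (1 + 6·x + 8·x^2)·Dx^2  (order 2).
h: a_k = 0, 1, 1/2, -5/6, 13/8, -141/40, 133/16, -2353/112, …
ICs: h(0) = 0, h′(0) = 1.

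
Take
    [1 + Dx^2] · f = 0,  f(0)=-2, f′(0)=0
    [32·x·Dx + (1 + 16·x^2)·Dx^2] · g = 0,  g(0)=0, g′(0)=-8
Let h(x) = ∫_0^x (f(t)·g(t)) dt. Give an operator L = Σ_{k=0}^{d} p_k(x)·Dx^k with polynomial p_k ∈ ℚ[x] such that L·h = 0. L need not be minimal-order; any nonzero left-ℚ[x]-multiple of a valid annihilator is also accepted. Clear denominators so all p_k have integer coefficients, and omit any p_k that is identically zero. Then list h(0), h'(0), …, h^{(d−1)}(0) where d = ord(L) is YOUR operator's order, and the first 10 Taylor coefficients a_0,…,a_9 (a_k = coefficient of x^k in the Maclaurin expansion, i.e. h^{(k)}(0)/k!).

f: a_k = -2, 0, 1, 0, -1/12, 0, 1/360, 0, -1/20160, 0, …
g: a_k = 0, -8, 0, 128/3, 0, -2048/5, 0, 32768/7, 0, -524288/9, …
Product ⇒ symmetric product L₀, ord ≤ 4.
∫: right-multiply L₀ by Dx.
L = (1105 + 51776·x^2 + 22016·x^4 + 16384·x^6 + 65536·x^8)·Dx + (2112·x + 35840·x^3 + 49152·x^5 + 262144·x^7)·Dx^2 + (1122 + 52352·x^2 + 27648·x^4 + 32768·x^6 + 131072·x^8)·Dx^3 + (2112·x + 35840·x^3 + 49152·x^5 + 262144·x^7)·Dx^4 + (17 + 576·x^2 + 5632·x^4 + 16384·x^6 + 65536·x^8)·Dx^5  (order 5).
h: a_k = 0, 0, 8, 0, -70/3, 0, 6469/45, 0, -3079271/2520, 0, …
ICs: h(0) = 0, h′(0) = 0, h′′(0) = 16, h′′′(0) = 0, h′′′′(0) = -560.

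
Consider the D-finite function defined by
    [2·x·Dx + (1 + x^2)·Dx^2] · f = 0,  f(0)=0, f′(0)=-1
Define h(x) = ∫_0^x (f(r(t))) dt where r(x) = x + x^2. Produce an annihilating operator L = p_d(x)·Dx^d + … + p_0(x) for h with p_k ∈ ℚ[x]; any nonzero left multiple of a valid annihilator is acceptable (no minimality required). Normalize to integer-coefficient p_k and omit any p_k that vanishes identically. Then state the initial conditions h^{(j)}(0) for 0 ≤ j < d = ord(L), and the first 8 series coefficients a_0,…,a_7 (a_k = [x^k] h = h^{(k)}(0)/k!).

L = (-2 + 2·x + 8·x^2 + 12·x^3 + 6·x^4)·Dx^2 + (1 + 2·x + x^2 + 4·x^3 + 5·x^4 + 2·x^5)·Dx^3  (order 3).
h: a_k = 0, 0, -1/2, -1/3, 1/12, 1/5, 2/15, -2/21, …
ICs: h(0) = 0, h′(0) = 0, h′′(0) = -1.

f: a_k = 0, -1, 0, 1/3, 0, -1/5, 0, 1/7, …
h₀=f(r): pull back L_f along r ⇒ L₀.
h=∫₀ˣh₀: take L = L₀·Dx.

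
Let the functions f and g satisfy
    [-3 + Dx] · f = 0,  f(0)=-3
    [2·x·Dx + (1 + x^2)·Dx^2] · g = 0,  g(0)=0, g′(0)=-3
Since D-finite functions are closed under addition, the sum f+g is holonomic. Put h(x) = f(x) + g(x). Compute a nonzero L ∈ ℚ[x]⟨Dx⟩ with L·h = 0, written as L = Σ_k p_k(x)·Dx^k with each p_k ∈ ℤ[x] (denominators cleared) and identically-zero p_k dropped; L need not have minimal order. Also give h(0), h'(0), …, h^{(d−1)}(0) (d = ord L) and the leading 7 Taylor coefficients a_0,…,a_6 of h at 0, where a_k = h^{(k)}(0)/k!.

f: a_k = -3, -9, -27/2, -27/2, -81/8, -243/40, -243/80, …
g: a_k = 0, -3, 0, 1, 0, -3/5, 0, …
h₀=f+g: left-lcm gives L₀, ord ≤ 3.
L = (6 - 18·x - 18·x^2 - 18·x^3)·Dx + (-11 - 12·x^2 - 9·x^4)·Dx^2 + (3 + 2·x + 6·x^2 + 2·x^3 + 3·x^4)·Dx^3  (order 3).
h: a_k = -3, -12, -27/2, -25/2, -81/8, -267/40, -243/80, …
ICs: h(0) = -3, h′(0) = -12, h′′(0) = -27.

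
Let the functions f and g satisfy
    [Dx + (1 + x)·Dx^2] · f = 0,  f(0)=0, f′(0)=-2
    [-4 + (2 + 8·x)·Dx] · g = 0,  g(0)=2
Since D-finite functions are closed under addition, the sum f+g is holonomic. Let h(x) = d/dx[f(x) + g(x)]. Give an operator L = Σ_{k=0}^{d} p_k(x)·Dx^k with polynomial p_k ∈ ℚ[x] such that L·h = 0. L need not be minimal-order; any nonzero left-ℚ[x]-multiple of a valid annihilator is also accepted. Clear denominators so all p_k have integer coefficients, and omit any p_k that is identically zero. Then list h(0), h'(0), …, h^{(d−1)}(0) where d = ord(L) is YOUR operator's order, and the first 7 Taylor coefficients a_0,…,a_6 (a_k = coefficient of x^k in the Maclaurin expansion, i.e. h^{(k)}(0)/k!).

L = (-8 + 4·x) + (-10 - 8·x + 20·x^2)·Dx + (-1 - 3·x + 6·x^2 + 8·x^3)·Dx^2  (order 2).
h: a_k = 2, -6, 22, -78, 278, -1006, 3694, …
ICs: h(0) = 2, h′(0) = -6.

f: a_k = 0, -2, 1, -2/3, 1/2, -2/5, 1/3, …
g: a_k = 2, 4, -4, 8, -20, 56, -168, …
L₀ := lclm(L_f,L_g); ord L₀ ≤ 2+1.
h₀' ⇒ L via d/dx closure of L₀.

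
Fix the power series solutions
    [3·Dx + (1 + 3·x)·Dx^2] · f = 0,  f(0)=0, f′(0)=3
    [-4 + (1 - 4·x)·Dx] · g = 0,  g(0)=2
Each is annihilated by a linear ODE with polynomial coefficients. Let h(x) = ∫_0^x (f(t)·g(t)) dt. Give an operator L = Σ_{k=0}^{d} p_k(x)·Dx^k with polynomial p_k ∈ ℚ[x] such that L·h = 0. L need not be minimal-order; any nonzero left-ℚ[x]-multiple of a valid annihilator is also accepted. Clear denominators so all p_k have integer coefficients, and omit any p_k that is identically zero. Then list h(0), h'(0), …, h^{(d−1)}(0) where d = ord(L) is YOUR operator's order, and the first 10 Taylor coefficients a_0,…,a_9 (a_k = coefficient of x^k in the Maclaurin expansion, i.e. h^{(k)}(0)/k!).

f: a_k = 0, 3, -9/2, 9, -81/4, 243/5, -243/2, 2187/7, -6561/8, 2187, …
g: a_k = 2, 8, 32, 128, 512, 2048, 8192, 32768, 131072, 524288, …
Sym-product of L_f,L_g gives L₀ (≤ ord 2).
h=∫₀ˣh₀: take L = L₀·Dx.
L = 12·Dx + (5 + 36·x)·Dx^2 + (-1 + x + 12·x^2)·Dx^3  (order 3).
h: a_k = 0, 0, 3, 5, 39/2, 543/10, 986/5, 3207/5, 325221/140, 3392479/420, …
ICs: h(0) = 0, h′(0) = 0, h′′(0) = 6.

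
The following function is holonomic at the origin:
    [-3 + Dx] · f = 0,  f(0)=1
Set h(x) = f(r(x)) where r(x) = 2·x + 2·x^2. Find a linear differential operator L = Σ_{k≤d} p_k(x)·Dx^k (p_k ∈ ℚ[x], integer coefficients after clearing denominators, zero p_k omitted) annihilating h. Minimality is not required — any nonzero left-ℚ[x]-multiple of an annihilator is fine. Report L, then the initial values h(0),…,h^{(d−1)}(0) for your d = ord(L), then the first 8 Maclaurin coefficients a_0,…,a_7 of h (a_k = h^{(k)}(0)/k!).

f: a_k = 1, 3, 9/2, 9/2, 27/8, 81/40, 81/80, 243/560, …
h₀=f(r): pull back L_f along r ⇒ L₀.
L = (-6 - 12·x) + Dx  (order 1).
h: a_k = 1, 6, 24, 72, 180, 1944/5, 3744/5, 45792/35, …
ICs: h(0) = 1.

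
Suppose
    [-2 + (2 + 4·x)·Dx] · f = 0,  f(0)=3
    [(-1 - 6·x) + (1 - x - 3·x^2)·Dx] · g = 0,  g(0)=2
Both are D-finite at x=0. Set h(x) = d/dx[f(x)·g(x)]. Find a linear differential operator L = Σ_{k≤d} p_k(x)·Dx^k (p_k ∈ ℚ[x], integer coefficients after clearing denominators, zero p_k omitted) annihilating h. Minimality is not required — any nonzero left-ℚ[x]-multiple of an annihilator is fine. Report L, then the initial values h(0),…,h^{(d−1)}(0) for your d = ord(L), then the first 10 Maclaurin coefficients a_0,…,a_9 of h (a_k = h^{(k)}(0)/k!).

f: a_k = 3, 3, -3/2, 3/2, -15/8, 21/8, -63/16, 99/16, -1287/128, 2145/128, …
g: a_k = 2, 2, 8, 14, 38, 80, 194, 434, 1016, 2318, …
f·g: L₀ = L_f ⊗_s L_g, ord ≤ 1·1.
h₀' ⇒ L via d/dx closure of L₀.
L = (9 + 66·x + 165·x^2 + 210·x^3 + 135·x^4) + (-2 - 9·x - 6·x^2 + 38·x^3 + 87·x^4 + 54·x^5)·Dx  (order 1).
h: a_k = 12, 54, 198, 573, 3465/2, 18441/4, 50967/4, 262737/8, 2764665/32, 13989345/64, …
ICs: h(0) = 12.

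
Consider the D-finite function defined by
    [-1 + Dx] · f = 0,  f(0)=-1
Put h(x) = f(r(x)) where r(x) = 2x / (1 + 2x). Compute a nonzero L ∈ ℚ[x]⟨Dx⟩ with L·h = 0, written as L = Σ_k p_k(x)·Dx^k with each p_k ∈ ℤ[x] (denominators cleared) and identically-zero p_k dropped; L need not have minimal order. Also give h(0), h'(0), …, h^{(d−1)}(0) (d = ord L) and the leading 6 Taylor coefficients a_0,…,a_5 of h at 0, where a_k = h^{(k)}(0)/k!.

L = -2 + (1 + 4·x + 4·x^2)·Dx  (order 1).
h: a_k = -1, -2, 2, -4/3, -2/3, 76/15, …
ICs: h(0) = -1.

f: a_k = -1, -1, -1/2, -1/6, -1/24, -1/120, …
h₀=f(r): pull back L_f along r ⇒ L₀.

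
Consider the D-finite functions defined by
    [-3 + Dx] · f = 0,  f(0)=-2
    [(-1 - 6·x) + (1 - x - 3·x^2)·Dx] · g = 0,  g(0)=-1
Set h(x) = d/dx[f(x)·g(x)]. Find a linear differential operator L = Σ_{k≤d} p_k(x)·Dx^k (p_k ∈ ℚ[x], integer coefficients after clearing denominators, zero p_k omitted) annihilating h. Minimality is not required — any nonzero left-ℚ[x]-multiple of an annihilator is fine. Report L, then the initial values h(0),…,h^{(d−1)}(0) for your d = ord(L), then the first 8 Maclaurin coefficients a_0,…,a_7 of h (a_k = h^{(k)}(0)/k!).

f: a_k = -2, -6, -9, -9, -27/4, -81/20, -81/40, -243/280, …
g: a_k = -1, -1, -4, -7, -19, -40, -97, -217, …
h₀=f·g: eliminate ⇒ L₀, order ≤ 1·1.
Differentiate: ansatz ord ≤ ord L₀ ⇒ L.
L = (23 + 30·x - 45·x^2 - 54·x^3 + 81·x^4) + (-4 + x + 24·x^2 - 27·x^4)·Dx  (order 1).
h: a_k = 8, 46, 168, 527, 1519, 84129/20, 56467/5, 8325841/280, …
ICs: h(0) = 8.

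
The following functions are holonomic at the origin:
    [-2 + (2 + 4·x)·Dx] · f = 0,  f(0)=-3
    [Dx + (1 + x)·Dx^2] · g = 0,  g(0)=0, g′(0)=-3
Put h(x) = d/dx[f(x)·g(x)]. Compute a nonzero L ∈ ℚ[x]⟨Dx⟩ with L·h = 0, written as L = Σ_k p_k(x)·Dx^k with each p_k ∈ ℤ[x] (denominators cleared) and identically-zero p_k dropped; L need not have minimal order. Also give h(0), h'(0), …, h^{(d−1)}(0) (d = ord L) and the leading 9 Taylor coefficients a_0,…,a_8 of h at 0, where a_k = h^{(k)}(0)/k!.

f: a_k = -3, -3, 3/2, -3/2, 15/8, -21/8, 63/16, -99/16, 1287/128, …
g: a_k = 0, -3, 3/2, -1, 3/4, -3/5, 1/2, -3/7, 3/8, …
f·g: L₀ = L_f ⊗_s L_g, ord ≤ 1·2.
h=h₀': d/dx-closure on L₀ ⇒ L.
L = (1 + 4·x + x^2) + (7 + 27·x + 30·x^2 + 8·x^3)·Dx + (2 + 11·x + 21·x^2 + 16·x^3 + 4·x^4)·Dx^2  (order 2).
h: a_k = 9, 9, -18, 30, -393/8, 3267/40, -2781/20, 8487/35, -387027/896, …
ICs: h(0) = 9, h′(0) = 9.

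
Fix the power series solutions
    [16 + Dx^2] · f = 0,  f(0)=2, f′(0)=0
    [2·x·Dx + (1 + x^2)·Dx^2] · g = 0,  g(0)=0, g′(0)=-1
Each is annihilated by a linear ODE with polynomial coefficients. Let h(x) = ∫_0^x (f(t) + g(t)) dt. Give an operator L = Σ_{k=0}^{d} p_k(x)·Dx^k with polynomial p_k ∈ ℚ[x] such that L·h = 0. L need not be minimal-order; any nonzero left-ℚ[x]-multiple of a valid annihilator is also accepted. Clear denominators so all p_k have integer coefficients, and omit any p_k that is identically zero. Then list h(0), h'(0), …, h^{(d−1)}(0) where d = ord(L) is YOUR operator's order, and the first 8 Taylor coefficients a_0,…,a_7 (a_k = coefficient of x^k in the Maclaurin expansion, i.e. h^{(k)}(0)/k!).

L = (64·x + 704·x^3 + 256·x^5)·Dx^2 + (112 + 416·x^2 + 432·x^4 + 128·x^6)·Dx^3 + (4·x + 44·x^3 + 16·x^5)·Dx^4 + (7 + 26·x^2 + 27·x^4 + 8·x^6)·Dx^5  (order 5).
h: a_k = 0, 2, -1/2, -16/3, 1/12, 64/15, -1/30, -512/315, …
ICs: h(0) = 0, h′(0) = 2, h′′(0) = -1, h′′′(0) = -32, h′′′′(0) = 2.

f: a_k = 2, 0, -16, 0, 64/3, 0, -512/45, 0, …
g: a_k = 0, -1, 0, 1/3, 0, -1/5, 0, 1/7, …
Sum ⇒ L₀ = lclm(L_f,L_g) in ℚ(x)⟨Dx⟩.
Integrate: L := L₀·Dx.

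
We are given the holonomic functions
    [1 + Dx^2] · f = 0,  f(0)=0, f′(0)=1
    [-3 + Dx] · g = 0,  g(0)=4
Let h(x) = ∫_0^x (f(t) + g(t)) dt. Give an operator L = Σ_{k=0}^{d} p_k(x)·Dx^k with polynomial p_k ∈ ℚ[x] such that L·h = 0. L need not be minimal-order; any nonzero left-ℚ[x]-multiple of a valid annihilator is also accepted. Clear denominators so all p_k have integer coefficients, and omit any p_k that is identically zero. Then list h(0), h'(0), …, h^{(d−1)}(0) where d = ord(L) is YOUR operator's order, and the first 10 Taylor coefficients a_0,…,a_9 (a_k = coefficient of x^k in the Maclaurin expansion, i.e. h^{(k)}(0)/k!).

f: a_k = 0, 1, 0, -1/6, 0, 1/120, 0, -1/5040, 0, 1/362880, …
g: a_k = 4, 12, 18, 18, 27/2, 81/10, 81/20, 243/140, 729/1120, 243/1120, …
f+g: L₀ = lclm(L_f,L_g), ord ≤ 2+1.
h=∫h₀ ⇒ L = L₀·Dx.
L = -3·Dx + Dx^2 - 3·Dx^3 + Dx^4  (order 4).
h: a_k = 0, 4, 13/2, 6, 107/24, 27/10, 973/720, 81/140, 8747/40320, 81/1120, …
ICs: h(0) = 0, h′(0) = 4, h′′(0) = 13, h′′′(0) = 36.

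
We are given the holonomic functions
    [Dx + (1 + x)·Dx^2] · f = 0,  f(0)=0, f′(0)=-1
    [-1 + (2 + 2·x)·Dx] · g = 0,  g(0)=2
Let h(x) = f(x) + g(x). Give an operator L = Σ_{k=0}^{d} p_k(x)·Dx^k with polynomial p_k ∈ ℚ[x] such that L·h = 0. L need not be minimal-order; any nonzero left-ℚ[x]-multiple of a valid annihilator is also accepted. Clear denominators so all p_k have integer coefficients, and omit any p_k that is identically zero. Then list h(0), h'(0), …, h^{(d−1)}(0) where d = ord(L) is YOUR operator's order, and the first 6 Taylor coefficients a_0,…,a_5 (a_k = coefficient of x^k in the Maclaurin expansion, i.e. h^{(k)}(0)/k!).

L = Dx + (5 + 5·x)·Dx^2 + (2 + 4·x + 2·x^2)·Dx^3  (order 3).
h: a_k = 2, 0, 1/4, -5/24, 11/64, -93/640, …
ICs: h(0) = 2, h′(0) = 0, h′′(0) = 1/2.

f: a_k = 0, -1, 1/2, -1/3, 1/4, -1/5, …
g: a_k = 2, 1, -1/4, 1/8, -5/64, 7/128, …
f+g: L₀ = lclm(L_f,L_g), ord ≤ 2+1.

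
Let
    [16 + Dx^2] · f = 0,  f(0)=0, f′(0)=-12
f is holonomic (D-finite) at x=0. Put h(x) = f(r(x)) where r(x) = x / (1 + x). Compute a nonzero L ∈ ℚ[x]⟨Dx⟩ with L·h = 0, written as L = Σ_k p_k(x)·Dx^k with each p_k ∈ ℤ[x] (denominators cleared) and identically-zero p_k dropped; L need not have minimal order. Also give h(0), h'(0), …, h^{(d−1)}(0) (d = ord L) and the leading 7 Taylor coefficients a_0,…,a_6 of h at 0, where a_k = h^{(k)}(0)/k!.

f: a_k = 0, -12, 0, 32, 0, -128/5, 0, …
L₀ from L_f via x↦r, Dx↦r'^{-1}Dx.
L = 16 + (2 + 6·x + 6·x^2 + 2·x^3)·Dx + (1 + 4·x + 6·x^2 + 4·x^3 + x^4)·Dx^2  (order 2).
h: a_k = 0, -12, 12, 20, -84, 772/5, -180, …
ICs: h(0) = 0, h′(0) = -12.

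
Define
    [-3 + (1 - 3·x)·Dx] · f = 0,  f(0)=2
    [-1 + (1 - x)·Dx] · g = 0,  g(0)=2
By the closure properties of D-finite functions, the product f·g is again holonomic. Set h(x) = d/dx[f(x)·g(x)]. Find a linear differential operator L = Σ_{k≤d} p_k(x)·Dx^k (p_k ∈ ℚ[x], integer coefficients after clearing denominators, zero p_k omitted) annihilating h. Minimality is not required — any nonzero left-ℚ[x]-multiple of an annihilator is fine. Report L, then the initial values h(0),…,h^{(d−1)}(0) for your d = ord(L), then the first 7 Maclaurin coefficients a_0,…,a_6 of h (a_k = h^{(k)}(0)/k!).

f: a_k = 2, 6, 18, 54, 162, 486, 1458, …
g: a_k = 2, 2, 2, 2, 2, 2, 2, …
Product ⇒ symmetric product L₀, ord ≤ 1.
Differentiate: ansatz ord ≤ ord L₀ ⇒ L.
L = (13 - 36·x + 27·x^2) + (-2 + 11·x - 18·x^2 + 9·x^3)·Dx  (order 1).
h: a_k = 16, 104, 480, 1936, 7280, 26232, 91840, …
ICs: h(0) = 16.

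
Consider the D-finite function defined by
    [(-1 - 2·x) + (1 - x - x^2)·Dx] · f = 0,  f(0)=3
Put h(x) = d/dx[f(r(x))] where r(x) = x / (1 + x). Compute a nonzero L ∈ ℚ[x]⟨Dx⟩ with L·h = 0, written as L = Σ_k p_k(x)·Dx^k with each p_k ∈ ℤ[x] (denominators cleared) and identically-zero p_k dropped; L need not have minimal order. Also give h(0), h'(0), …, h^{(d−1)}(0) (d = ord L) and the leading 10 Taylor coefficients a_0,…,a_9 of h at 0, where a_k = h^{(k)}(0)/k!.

f: a_k = 3, 3, 6, 9, 15, 24, 39, 63, 102, 165, …
Substitute x→r, Dx→(1/r')Dx; clear ⇒ L₀.
Differentiate: ansatz ord ≤ ord L₀ ⇒ L.
L = (2 + 6·x + 12·x^2 + 6·x^3) + (-1 - 5·x - 6·x^2 + x^3 + 3·x^4)·Dx  (order 1).
h: a_k = 3, 6, 0, 12, -15, 36, -63, 120, -216, 390, …
ICs: h(0) = 3.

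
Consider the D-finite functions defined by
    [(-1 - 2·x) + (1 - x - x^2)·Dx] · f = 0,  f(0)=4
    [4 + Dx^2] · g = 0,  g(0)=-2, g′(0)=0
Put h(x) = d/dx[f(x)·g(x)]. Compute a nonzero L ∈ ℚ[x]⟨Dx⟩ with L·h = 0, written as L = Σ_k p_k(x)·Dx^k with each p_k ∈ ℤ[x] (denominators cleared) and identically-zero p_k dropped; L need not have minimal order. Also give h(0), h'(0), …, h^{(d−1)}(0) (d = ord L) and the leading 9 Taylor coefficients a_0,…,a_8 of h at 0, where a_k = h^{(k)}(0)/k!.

f: a_k = 4, 4, 8, 12, 20, 32, 52, 84, 136, …
g: a_k = -2, 0, 4, 0, -4/3, 0, 8/45, 0, -4/315, …
Sym-product of L_f,L_g gives L₀ (≤ ord 2).
h=h₀': d/dx-closure on L₀ ⇒ L.
L = (-6 - 16·x - 8·x^2 + 16·x^3 + 8·x^4) + (-1 + 2·x + 12·x^2 + 8·x^3)·Dx + (1 - 3·x - x^2 + 4·x^3 + 2·x^4)·Dx^2  (order 2).
h: a_k = -8, 0, -24, -160/3, -320/3, -3056/15, -17416/45, -75008/105, -45544/35, …
ICs: h(0) = -8, h′(0) = 0.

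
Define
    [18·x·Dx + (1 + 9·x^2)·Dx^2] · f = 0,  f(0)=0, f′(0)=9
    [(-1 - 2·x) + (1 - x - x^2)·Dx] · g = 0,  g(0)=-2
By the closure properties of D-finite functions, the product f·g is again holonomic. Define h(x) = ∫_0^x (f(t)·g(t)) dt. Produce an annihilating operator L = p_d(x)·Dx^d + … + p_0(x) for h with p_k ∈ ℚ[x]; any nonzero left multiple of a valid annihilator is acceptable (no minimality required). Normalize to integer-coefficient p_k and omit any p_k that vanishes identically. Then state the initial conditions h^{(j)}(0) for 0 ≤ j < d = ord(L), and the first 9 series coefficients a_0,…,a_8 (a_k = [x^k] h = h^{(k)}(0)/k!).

L = (2 + 18·x + 54·x^2)·Dx + (2 - 14·x + 36·x^2 + 54·x^3)·Dx^2 + (-1 + x - 8·x^2 + 9·x^3 + 9·x^4)·Dx^3  (order 3).
h: a_k = 0, 0, -9, -6, 9/2, 0, -228/5, -1368/35, 23229/140, …
ICs: h(0) = 0, h′(0) = 0, h′′(0) = -18.

f: a_k = 0, 9, 0, -27, 0, 729/5, 0, -6561/7, 0, …
g: a_k = -2, -2, -4, -6, -10, -16, -26, -42, -68, …
L₀ := L_f ⊗_s L_g (sym. prod.), ord ≤ 2.
∫: right-multiply L₀ by Dx.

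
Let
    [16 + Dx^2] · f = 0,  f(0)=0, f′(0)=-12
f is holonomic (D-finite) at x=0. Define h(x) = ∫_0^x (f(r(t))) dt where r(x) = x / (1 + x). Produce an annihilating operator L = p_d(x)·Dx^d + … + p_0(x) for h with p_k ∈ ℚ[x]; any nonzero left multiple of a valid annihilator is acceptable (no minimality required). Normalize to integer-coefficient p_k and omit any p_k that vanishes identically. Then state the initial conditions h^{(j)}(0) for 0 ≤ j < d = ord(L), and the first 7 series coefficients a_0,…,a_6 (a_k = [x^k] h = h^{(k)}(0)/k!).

L = 16·Dx + (2 + 6·x + 6·x^2 + 2·x^3)·Dx^2 + (1 + 4·x + 6·x^2 + 4·x^3 + x^4)·Dx^3  (order 3).
h: a_k = 0, 0, -6, 4, 5, -84/5, 386/15, …
ICs: h(0) = 0, h′(0) = 0, h′′(0) = -12.

f: a_k = 0, -12, 0, 32, 0, -128/5, 0, …
Change of var in L_f (x↦r) gives L₀.
h=∫h₀ ⇒ L = L₀·Dx.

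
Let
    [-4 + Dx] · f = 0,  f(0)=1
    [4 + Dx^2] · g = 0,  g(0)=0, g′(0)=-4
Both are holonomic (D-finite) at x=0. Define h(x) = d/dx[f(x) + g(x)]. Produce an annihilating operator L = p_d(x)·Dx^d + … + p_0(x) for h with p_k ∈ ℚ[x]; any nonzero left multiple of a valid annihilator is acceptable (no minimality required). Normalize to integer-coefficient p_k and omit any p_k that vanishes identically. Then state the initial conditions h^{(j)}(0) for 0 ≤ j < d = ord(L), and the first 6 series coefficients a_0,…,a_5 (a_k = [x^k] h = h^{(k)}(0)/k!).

L = 16 - 4·Dx + 4·Dx^2 - Dx^3  (order 3).
h: a_k = 0, 16, 40, 128/3, 40, 512/15, …
ICs: h(0) = 0, h′(0) = 16, h′′(0) = 80.

f: a_k = 1, 4, 8, 32/3, 32/3, 128/15, …
g: a_k = 0, -4, 0, 8/3, 0, -8/15, …
L₀ := lclm(L_f,L_g); ord L₀ ≤ 1+2.
h=h₀': d/dx-closure on L₀ ⇒ L.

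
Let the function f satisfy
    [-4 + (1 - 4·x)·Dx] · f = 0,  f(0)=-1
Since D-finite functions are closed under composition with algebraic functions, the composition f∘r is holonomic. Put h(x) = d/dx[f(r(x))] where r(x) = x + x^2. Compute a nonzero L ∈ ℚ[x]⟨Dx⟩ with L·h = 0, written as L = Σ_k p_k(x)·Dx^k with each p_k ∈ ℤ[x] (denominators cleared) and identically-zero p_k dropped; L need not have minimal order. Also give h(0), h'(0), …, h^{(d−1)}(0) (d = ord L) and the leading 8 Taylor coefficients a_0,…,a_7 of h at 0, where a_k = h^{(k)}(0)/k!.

f: a_k = -1, -4, -16, -64, -256, -1024, -4096, -16384, …
Change of var in L_f (x↦r) gives L₀.
h₀' ⇒ L via d/dx closure of L₀.
L = (10 + 24·x + 24·x^2) + (-1 + 2·x + 12·x^2 + 8·x^3)·Dx  (order 1).
h: a_k = -4, -40, -288, -1856, -11200, -64896, -365568, -2017280, …
ICs: h(0) = -4.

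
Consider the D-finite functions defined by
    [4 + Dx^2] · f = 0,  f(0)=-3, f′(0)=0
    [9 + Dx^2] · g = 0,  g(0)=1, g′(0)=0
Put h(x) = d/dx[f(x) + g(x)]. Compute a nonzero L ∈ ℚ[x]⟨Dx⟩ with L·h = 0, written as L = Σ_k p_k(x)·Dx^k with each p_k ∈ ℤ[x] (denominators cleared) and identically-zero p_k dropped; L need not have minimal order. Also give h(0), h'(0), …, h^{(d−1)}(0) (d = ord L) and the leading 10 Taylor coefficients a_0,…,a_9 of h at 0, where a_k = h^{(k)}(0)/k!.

L = 36 + 13·Dx^2 + Dx^4  (order 4).
h: a_k = 0, 3, 0, 11/2, 0, -179/40, 0, 1931/1680, 0, -18659/120960, …
ICs: h(0) = 0, h′(0) = 3, h′′(0) = 0, h′′′(0) = 33.

f: a_k = -3, 0, 6, 0, -2, 0, 4/15, 0, -2/105, 0, …
g: a_k = 1, 0, -9/2, 0, 27/8, 0, -81/80, 0, 729/4480, 0, …
f+g: L₀ = lclm(L_f,L_g), ord ≤ 2+2.
h=h₀': d/dx-closure on L₀ ⇒ L.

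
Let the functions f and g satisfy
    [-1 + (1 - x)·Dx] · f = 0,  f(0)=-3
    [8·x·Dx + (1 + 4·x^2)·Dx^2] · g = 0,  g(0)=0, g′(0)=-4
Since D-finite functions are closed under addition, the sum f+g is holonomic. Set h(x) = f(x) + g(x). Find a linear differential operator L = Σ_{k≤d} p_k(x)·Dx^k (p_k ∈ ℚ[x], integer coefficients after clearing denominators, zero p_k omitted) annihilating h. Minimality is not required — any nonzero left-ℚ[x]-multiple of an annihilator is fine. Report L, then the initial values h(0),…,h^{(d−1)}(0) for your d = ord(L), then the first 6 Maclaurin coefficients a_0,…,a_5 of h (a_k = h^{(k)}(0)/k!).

L = (-8 + 32·x + 96·x^2)·Dx + (7 - 8·x - 20·x^2 + 96·x^3)·Dx^2 + (-1 - 3·x - 12·x^3 + 16·x^4)·Dx^3  (order 3).
h: a_k = -3, -7, -3, 7/3, -3, -79/5, …
ICs: h(0) = -3, h′(0) = -7, h′′(0) = -6.

f: a_k = -3, -3, -3, -3, -3, -3, …
g: a_k = 0, -4, 0, 16/3, 0, -64/5, …
Weyl lclm of L_f,L_g ⇒ L₀ (ord ≤ 3).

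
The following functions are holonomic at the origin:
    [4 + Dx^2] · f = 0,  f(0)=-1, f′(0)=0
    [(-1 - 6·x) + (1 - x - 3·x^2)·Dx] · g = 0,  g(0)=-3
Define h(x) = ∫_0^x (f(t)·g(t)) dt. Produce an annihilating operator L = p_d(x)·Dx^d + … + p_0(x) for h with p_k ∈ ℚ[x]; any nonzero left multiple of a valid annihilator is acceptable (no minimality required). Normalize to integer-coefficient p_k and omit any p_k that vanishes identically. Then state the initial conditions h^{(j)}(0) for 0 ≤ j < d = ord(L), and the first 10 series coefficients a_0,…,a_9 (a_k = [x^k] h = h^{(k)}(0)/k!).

L = (2 + 4·x + 12·x^2)·Dx + (2 + 12·x)·Dx^2 + (-1 + x + 3·x^2)·Dx^3  (order 3).
h: a_k = 0, 3, 3/2, 2, 15/4, 7, 40/3, 2771/105, 6371/120, 20558/189, …
ICs: h(0) = 0, h′(0) = 3, h′′(0) = 3.

f: a_k = -1, 0, 2, 0, -2/3, 0, 4/45, 0, -2/315, 0, …
g: a_k = -3, -3, -12, -21, -57, -120, -291, -651, -1524, -3477, …
L₀ := L_f ⊗_s L_g (sym. prod.), ord ≤ 2.
h=∫₀ˣh₀: take L = L₀·Dx.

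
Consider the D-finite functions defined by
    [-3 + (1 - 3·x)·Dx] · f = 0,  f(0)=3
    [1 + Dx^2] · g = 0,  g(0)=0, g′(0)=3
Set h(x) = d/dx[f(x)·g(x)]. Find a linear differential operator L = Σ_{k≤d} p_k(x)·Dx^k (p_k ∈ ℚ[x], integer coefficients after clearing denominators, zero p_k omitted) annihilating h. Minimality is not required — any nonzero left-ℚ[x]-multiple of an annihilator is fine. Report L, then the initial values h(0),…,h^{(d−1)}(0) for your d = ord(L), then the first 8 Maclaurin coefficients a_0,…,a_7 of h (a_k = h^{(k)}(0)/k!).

L = (-17 - 6·x + 9·x^2) + (-6 + 18·x)·Dx + (1 - 6·x + 9·x^2)·Dx^2  (order 2).
h: a_k = 9, 54, 477/2, 954, 28623/8, 257607/20, 3606497/80, 10819491/70, …
ICs: h(0) = 9, h′(0) = 54.

f: a_k = 3, 9, 27, 81, 243, 729, 2187, 6561, …
g: a_k = 0, 3, 0, -1/2, 0, 1/40, 0, -1/1680, …
f·g: L₀ = L_f ⊗_s L_g, ord ≤ 1·2.
Differentiate: ansatz ord ≤ ord L₀ ⇒ L.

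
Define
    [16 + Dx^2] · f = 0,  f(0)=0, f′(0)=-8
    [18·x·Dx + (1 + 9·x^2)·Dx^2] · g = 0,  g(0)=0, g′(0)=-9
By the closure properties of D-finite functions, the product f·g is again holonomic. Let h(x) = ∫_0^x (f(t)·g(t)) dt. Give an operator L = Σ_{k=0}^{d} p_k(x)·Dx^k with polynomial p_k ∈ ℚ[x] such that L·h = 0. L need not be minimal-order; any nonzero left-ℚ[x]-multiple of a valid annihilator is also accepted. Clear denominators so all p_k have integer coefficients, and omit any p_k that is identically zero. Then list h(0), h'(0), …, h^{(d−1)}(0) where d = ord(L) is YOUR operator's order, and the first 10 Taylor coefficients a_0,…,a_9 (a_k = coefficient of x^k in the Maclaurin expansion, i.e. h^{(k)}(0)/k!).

f: a_k = 0, -8, 0, 64/3, 0, -256/15, 0, 2048/315, 0, -4096/2835, …
g: a_k = 0, -9, 0, 27, 0, -729/5, 0, 6561/7, 0, -6561, …
h₀=f·g: eliminate ⇒ L₀, order ≤ 2·2.
h=∫₀ˣh₀: take L = L₀·Dx.
L = (20800 + 494784·x^2 + 2923776·x^4 + 11943936·x^6 + 26873856·x^8)·Dx + (19584·x + 342144·x^3 + 2239488·x^5 + 6718464·x^7)·Dx^2 + (1700 + 42732·x^2 + 318816·x^4 + 1492992·x^6 + 3359232·x^8)·Dx^3 + (1224·x + 21384·x^3 + 139968·x^5 + 419904·x^7)·Dx^4 + (25 + 738·x^2 + 8505·x^4 + 46656·x^6 + 104976·x^8)·Dx^5  (order 5).
h: a_k = 0, 0, 0, 24, 0, -408/5, 0, 1896/7, 0, -11128/9, …
ICs: h(0) = 0, h′(0) = 0, h′′(0) = 0, h′′′(0) = 144, h′′′′(0) = 0.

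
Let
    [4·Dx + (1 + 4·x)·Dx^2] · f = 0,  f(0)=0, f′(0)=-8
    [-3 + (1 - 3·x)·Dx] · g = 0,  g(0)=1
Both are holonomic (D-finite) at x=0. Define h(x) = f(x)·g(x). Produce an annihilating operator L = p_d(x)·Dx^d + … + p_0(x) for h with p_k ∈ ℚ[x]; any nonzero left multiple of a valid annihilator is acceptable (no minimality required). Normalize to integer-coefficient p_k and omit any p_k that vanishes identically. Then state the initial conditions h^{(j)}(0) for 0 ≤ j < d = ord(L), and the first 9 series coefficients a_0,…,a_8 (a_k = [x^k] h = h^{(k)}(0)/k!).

L = 12 + (2 + 36·x)·Dx + (-1 - x + 12·x^2)·Dx^2  (order 2).
h: a_k = 0, -8, -8, -200/3, -72, -3128/5, -7672/15, -217544/35, -79192/35, …
ICs: h(0) = 0, h′(0) = -8.

f: a_k = 0, -8, 16, -128/3, 128, -2048/5, 4096/3, -32768/7, 16384, …
g: a_k = 1, 3, 9, 27, 81, 243, 729, 2187, 6561, …
Product ⇒ symmetric product L₀, ord ≤ 2.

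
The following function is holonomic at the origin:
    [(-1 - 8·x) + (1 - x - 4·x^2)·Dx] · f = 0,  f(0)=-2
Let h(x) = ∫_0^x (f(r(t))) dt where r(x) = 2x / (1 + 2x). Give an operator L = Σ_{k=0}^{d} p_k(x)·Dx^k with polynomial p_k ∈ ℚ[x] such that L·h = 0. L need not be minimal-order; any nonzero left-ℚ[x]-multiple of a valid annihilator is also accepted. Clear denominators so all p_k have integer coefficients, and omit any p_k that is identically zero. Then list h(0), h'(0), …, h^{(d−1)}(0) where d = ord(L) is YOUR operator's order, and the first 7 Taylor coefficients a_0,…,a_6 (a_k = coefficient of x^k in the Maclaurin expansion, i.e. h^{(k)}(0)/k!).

f: a_k = -2, -2, -10, -18, -58, -130, -362, …
f∘r: x↦r, Dx↦Dx/r' in L_f ⇒ L₀.
h=∫₀ˣh₀: take L = L₀·Dx.
L = (2 + 36·x)·Dx + (-1 - 4·x + 12·x^2 + 32·x^3)·Dx^2  (order 2).
h: a_k = 0, -2, -2, -32/3, 0, -512/5, 512/3, …
ICs: h(0) = 0, h′(0) = -2.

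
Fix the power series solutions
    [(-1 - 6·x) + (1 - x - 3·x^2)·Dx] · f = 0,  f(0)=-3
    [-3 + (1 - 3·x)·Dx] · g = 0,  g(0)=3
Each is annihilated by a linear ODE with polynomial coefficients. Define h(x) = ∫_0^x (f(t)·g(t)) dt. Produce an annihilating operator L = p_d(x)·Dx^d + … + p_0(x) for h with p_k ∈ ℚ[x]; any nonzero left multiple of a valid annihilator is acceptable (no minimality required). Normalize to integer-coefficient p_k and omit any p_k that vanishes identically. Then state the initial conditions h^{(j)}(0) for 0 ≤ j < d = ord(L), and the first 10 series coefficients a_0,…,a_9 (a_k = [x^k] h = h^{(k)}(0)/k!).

f: a_k = -3, -3, -12, -21, -57, -120, -291, -651, -1524, -3477, …
g: a_k = 3, 9, 27, 81, 243, 729, 2187, 6561, 19683, 59049, …
Product ⇒ symmetric product L₀, ord ≤ 1.
h=∫₀ˣh₀: take L = L₀·Dx.
L = (-4 + 27·x^2)·Dx + (1 - 4·x + 9·x^3)·Dx^2  (order 2).
h: a_k = 0, -9, -18, -48, -495/4, -1656/5, -888, -16857/7, -13131/2, -18016, …
ICs: h(0) = 0, h′(0) = -9.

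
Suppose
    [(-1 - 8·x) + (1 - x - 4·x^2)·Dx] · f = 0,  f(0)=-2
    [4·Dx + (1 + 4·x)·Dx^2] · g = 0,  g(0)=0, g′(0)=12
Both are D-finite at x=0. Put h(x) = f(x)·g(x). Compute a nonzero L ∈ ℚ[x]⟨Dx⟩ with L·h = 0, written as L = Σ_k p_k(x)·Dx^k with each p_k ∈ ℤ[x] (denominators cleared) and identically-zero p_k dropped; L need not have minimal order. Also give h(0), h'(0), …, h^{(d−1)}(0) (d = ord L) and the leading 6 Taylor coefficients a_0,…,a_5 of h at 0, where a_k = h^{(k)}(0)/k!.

L = (12 + 64·x) + (-2 + 28·x + 80·x^2)·Dx + (-1 - 3·x + 8·x^2 + 16·x^3)·Dx^2  (order 2).
h: a_k = 0, -24, 24, -200, 280, -8744/5, …
ICs: h(0) = 0, h′(0) = -24.

f: a_k = -2, -2, -10, -18, -58, -130, …
g: a_k = 0, 12, -24, 64, -192, 3072/5, …
h₀=f·g: eliminate ⇒ L₀, order ≤ 1·2.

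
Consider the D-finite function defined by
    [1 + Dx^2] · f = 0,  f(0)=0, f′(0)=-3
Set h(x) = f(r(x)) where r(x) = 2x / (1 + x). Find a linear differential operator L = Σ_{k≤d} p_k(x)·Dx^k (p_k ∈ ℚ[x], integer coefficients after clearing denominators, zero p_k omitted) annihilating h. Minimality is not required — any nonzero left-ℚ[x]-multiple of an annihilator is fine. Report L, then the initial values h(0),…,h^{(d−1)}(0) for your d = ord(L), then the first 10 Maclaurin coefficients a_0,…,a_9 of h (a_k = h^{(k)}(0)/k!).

f: a_k = 0, -3, 0, 1/2, 0, -1/40, 0, 1/1680, 0, -1/120960, …
f∘r: x↦r, Dx↦Dx/r' in L_f ⇒ L₀.
L = 4 + (2 + 6·x + 6·x^2 + 2·x^3)·Dx + (1 + 4·x + 6·x^2 + 4·x^3 + x^4)·Dx^2  (order 2).
h: a_k = 0, -6, 6, -2, -6, 86/5, -30, 4418/105, -758/15, 49262/945, …
ICs: h(0) = 0, h′(0) = -6.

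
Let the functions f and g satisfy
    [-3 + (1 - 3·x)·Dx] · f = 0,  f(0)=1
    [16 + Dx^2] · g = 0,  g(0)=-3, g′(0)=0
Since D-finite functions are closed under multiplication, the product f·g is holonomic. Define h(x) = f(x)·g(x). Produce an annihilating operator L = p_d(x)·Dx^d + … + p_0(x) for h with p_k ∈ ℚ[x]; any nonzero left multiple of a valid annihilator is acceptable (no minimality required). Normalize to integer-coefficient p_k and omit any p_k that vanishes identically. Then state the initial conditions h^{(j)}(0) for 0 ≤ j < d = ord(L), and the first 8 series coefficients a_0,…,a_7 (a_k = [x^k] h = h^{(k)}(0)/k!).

L = (-16 + 48·x) + 6·Dx + (-1 + 3·x)·Dx^2  (order 2).
h: a_k = -3, -9, -3, -9, -59, -177, -7709/15, -7709/5, …
ICs: h(0) = -3, h′(0) = -9.

f: a_k = 1, 3, 9, 27, 81, 243, 729, 2187, …
g: a_k = -3, 0, 24, 0, -32, 0, 256/15, 0, …
Sym-product of L_f,L_g gives L₀ (≤ ord 2).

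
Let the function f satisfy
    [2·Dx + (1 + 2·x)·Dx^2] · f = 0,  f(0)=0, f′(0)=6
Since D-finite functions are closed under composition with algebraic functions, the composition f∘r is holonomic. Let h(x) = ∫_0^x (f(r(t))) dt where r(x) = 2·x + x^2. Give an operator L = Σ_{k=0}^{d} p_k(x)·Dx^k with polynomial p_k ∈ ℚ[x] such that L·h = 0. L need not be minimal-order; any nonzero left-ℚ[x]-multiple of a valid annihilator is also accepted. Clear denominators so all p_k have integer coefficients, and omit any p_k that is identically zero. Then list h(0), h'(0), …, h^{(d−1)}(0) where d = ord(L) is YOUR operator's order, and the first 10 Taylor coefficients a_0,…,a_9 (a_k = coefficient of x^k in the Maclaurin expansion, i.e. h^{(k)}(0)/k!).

L = (3 + 4·x + 2·x^2)·Dx^2 + (1 + 5·x + 6·x^2 + 2·x^3)·Dx^3  (order 3).
h: a_k = 0, 0, 6, -6, 10, -102/5, 232/5, -792/7, 2028/7, -2308/3, …
ICs: h(0) = 0, h′(0) = 0, h′′(0) = 12.

f: a_k = 0, 6, -6, 8, -12, 96/5, -32, 384/7, -96, 512/3, …
L₀ from L_f via x↦r, Dx↦r'^{-1}Dx.
h=∫h₀ ⇒ L = L₀·Dx.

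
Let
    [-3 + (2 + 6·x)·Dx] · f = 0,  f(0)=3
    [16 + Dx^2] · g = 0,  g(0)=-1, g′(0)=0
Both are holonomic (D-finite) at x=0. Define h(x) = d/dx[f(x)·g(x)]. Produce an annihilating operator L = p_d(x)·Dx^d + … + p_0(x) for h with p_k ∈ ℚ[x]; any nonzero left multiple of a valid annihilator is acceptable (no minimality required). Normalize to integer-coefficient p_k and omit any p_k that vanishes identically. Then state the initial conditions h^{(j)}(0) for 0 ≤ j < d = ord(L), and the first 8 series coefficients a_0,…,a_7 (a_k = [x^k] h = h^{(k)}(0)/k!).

L = (9613 + 83712·x + 273024·x^2 + 442368·x^3 + 331776·x^4) + (-444 - 5940·x - 20736·x^2 - 20736·x^3)·Dx + (364 + 3720·x + 14796·x^2 + 27648·x^3 + 20736·x^4)·Dx^2  (order 2).
h: a_k = -9/2, 219/4, 1485/16, -6337/32, -35115/256, 337609/2560, 1817053/10240, -82369729/430080, …
ICs: h(0) = -9/2, h′(0) = 219/4.

f: a_k = 3, 9/2, -27/8, 81/16, -1215/128, 5103/256, -45927/1024, 216513/2048, …
g: a_k = -1, 0, 8, 0, -32/3, 0, 256/45, 0, …
Sym-product of L_f,L_g gives L₀ (≤ ord 2).
Derive L from L₀ (diff closure).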